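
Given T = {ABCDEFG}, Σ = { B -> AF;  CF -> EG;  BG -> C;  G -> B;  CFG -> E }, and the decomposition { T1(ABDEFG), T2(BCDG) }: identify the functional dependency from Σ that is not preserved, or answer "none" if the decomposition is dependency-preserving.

CF -> EG

Check CF → EG: no single fragment contains all of {CEFG}, and the restricted closure of {CF} across the fragments never reaches {EG}.
B → AF is preserved.
BG → C is preserved.
G → B is preserved.
CFG → E is preserved.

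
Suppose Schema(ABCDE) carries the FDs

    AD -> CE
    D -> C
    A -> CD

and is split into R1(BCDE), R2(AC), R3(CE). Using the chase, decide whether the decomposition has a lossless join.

No

Chase test. Columns are ABCDE; row i has aⱼ where attribute j ∈ Ri, else bᵢⱼ.
Initial tableau (one row per fragment):
  row 1: b11 a2 a3 a4 a5
  row 2: a1 b22 a3 b24 b25
  row 3: b31 b32 a3 b34 a5
No row becomes fully distinguished — the join is lossy.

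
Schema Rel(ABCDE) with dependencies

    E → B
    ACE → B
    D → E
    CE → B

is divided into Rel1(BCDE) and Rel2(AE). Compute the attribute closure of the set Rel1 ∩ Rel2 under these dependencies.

BE

Rel1 ∩ Rel2 = {E}.
E → B applies, adding B
Closure: {BE}.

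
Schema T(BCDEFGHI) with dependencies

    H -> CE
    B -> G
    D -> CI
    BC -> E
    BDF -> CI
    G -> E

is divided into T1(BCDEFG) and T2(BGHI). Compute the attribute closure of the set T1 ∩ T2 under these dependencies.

T1 ∩ T2 = {BG}.
G → E applies, adding E
Closure: {BEG}.

BEG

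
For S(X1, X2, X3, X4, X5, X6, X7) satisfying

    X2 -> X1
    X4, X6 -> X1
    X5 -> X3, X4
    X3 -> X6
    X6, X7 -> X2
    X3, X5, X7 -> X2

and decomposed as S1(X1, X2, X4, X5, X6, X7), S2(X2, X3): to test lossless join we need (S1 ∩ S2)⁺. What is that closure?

S1 ∩ S2 = {X2}.
X2 → X1 applies, adding X1
Closure: {X1, X2}.

X1, X2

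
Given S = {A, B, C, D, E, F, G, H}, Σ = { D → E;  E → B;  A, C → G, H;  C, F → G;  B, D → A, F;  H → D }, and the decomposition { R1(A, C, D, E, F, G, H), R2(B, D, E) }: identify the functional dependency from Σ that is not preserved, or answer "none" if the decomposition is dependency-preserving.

none

D → E lies within R1.
E → B lies within R2.
A, C → G, H lies within R1.
C, F → G lies within R1.
B, D → A, F: restricted closure across fragments reaches A, F.
H → D lies within R1.
Every dependency is enforceable on the fragments, so the decomposition is dependency-preserving.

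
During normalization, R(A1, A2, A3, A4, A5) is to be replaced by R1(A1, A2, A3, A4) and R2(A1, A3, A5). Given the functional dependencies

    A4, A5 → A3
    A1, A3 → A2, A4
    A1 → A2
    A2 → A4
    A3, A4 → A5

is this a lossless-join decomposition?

Common attributes: R1 ∩ R2 = {A1, A3}.
Closure of {A1, A3}: A1, A3 → A2, A4 applies, adding A2, A4; A3, A4 → A5 applies, adding A5. So (A1, A3)⁺ = {A1, A2, A3, A4, A5}.
This closure contains every attribute of R1, so R1 ∩ R2 → R1. The join is lossless.

Yes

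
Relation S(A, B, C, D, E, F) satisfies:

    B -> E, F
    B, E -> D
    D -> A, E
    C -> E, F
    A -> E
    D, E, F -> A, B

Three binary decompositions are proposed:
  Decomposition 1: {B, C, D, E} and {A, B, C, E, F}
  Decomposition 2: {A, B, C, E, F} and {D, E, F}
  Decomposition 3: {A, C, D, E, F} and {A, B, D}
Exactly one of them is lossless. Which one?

Decomposition 1

Decomposition 1: common = {B, C, E}, closure = {A, B, C, D, E, F} → lossless.
Decomposition 2: common = {E, F}, closure = {E, F} → lossy.
Decomposition 3: common = {A, D}, closure = {A, D, E} → lossy.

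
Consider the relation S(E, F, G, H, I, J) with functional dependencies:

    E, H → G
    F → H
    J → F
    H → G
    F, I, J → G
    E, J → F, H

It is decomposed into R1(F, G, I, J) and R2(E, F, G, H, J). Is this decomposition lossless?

No

Common attributes: R1 ∩ R2 = {F, G, J}.
Closure of {F, G, J}: F → H applies, adding H. So (F, G, J)⁺ = {F, G, H, J}.
The closure contains neither all of R1 = {F, G, I, J} nor all of R2 = {E, F, G, H, J}, so the common attributes are not a superkey of either fragment. The join is lossy.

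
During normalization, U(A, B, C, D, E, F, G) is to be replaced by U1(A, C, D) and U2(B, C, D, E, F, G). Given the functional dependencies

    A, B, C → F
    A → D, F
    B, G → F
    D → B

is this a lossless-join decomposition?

Common attributes: U1 ∩ U2 = {C, D}.
Closure of {C, D}: D → B applies, adding B. So (C, D)⁺ = {B, C, D}.
The closure contains neither all of U1 = {A, C, D} nor all of U2 = {B, C, D, E, F, G}, so the common attributes are not a superkey of either fragment. The join is lossy.

No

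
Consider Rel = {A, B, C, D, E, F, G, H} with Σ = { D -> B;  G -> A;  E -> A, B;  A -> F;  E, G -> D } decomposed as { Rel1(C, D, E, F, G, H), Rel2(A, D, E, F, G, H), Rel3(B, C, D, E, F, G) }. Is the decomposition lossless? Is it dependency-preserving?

Lossless test (chase): Rows 1 and 2 agree on D; apply D→B and equate their B entries. Rows 1 and 3 agree on D; apply D→B and equate their B entries. Rows 1 and 2 agree on G; apply G→A and equate their A entries. Rows 1 and 3 agree on G; apply G→A and equate their A entries. Row 1 is now all distinguished symbols — the join is lossless.
Dependency preservation: E → A, B is not contained in any single fragment, but the restricted closure of its left-hand side across the fragments still reaches the right-hand side; the remaining FDs each lie inside some fragment. All dependencies are preserved.

lossless and dependency-preserving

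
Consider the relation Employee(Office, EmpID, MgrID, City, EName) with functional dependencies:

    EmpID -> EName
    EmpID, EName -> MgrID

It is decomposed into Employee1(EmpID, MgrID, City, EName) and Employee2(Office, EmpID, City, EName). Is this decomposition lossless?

Yes

Common attributes: Employee1 ∩ Employee2 = {EmpID, City, EName}.
Closure of {EmpID, City, EName}: EmpID, EName → MgrID applies, adding MgrID. So (EmpID, City, EName)⁺ = {EmpID, MgrID, City, EName}.
This closure contains every attribute of Employee1, so Employee1 ∩ Employee2 → Employee1. The join is lossless.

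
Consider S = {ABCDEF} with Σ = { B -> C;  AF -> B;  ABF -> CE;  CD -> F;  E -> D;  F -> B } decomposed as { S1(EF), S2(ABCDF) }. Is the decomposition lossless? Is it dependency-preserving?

lossy and not dependency-preserving

Lossless test: (F)⁺ = {BCF}, which is a superkey of neither fragment — lossy.
Dependency preservation: the restricted closure of {ABF} across the fragments never reaches {CE}, so ABF → CE cannot be enforced without a join — not preserved.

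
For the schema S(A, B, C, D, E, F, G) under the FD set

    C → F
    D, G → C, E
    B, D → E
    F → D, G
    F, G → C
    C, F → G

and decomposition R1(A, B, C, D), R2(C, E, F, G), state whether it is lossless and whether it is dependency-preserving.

lossless but not dependency-preserving

Lossless test: (C)⁺ = {C, D, E, F, G}, which contains all of one fragment — lossless.
Dependency preservation: the restricted closure of {D, G} across the fragments never reaches {C, E}, so D, G → C, E cannot be enforced without a join — not preserved.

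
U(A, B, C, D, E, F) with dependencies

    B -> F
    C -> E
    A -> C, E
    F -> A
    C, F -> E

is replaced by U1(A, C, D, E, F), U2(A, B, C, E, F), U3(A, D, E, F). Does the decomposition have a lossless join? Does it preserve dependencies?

lossy but dependency-preserving

Lossless test (chase): Rows 1 and 3 agree on A; apply A→C, E and equate their C, E entries. No row becomes fully distinguished — the join is lossy.
Dependency preservation: every FD's attributes lie within a single fragment, so each can be enforced locally — preserved.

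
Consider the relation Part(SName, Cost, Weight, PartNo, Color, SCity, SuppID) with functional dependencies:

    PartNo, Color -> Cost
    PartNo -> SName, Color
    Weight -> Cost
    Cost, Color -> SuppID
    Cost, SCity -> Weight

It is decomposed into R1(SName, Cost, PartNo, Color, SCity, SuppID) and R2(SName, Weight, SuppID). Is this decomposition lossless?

Common attributes: R1 ∩ R2 = {SName, SuppID}.
No dependency enlarges {SName, SuppID}, so (SName, SuppID)⁺ = {SName, SuppID}.
The closure contains neither all of R1 = {SName, Cost, PartNo, Color, SCity, SuppID} nor all of R2 = {SName, Weight, SuppID}, so the common attributes are not a superkey of either fragment. The join is lossy.

No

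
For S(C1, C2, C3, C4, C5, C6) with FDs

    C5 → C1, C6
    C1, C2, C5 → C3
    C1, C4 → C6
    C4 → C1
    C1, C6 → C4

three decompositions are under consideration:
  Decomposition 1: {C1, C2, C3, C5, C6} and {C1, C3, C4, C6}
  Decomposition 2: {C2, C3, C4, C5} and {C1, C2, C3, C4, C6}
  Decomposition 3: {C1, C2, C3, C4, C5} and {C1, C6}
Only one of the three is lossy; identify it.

Decomposition 1: common = {C1, C3, C6}, closure = {C1, C3, C4, C6} → lossless.
Decomposition 2: common = {C2, C3, C4}, closure = {C1, C2, C3, C4, C6} → lossless.
Decomposition 3: common = {C1}, closure = {C1} → lossy.

Decomposition 3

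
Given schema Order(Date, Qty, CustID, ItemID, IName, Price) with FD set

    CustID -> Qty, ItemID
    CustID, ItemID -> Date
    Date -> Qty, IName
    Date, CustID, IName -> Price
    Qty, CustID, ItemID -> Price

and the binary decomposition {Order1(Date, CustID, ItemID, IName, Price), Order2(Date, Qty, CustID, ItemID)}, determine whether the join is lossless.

Yes

Common attributes: Order1 ∩ Order2 = {Date, CustID, ItemID}.
Closure of {Date, CustID, ItemID}: CustID → Qty, ItemID applies, adding Qty; Date → Qty, IName applies, adding IName; Date, CustID, IName → Price applies, adding Price. So (Date, CustID, ItemID)⁺ = {Date, Qty, CustID, ItemID, IName, Price}.
This closure contains every attribute of Order1, so Order1 ∩ Order2 → Order1. The join is lossless.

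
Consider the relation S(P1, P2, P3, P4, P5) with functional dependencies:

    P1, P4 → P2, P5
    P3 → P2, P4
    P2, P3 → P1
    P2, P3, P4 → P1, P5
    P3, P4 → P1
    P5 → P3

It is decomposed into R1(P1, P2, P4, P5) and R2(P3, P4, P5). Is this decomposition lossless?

Common attributes: R1 ∩ R2 = {P4, P5}.
Closure of {P4, P5}: P5 → P3 applies, adding P3; P3 → P2, P4 applies, adding P2; P2, P3 → P1 applies, adding P1. So (P4, P5)⁺ = {P1, P2, P3, P4, P5}.
This closure contains every attribute of R1, so R1 ∩ R2 → R1. The join is lossless.

Yes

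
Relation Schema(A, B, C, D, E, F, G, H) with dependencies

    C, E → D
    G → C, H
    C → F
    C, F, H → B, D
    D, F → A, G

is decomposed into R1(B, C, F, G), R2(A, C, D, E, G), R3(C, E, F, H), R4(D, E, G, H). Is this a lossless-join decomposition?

Yes

Chase test. Columns are A, B, C, D, E, F, G, H; row i has aⱼ where attribute j ∈ Ri, else bᵢⱼ.
Initial tableau (one row per fragment):
  row 1: b11 a2 a3 b14 b15 a6 a7 b18
  row 2: a1 b22 a3 a4 a5 b26 a7 b28
  row 3: b31 b32 a3 b34 a5 a6 b37 a8
  row 4: b41 b42 b43 a4 a5 b46 a7 a8
Rows 2 and 3 agree on C, E; apply C, E→D and equate their D entries.
Rows 1 and 2 agree on G; apply G→C, H and equate their C, H entries.
Rows 1 and 4 agree on G; apply G→C, H and equate their C, H entries.
Rows 1 and 2 agree on C; apply C→F and equate their F entries.
Rows 1 and 4 agree on C; apply C→F and equate their F entries.
Rows 1 and 2 agree on C, F, H; apply C, F, H→B, D and equate their B, D entries.
Rows 1 and 3 agree on C, F, H; apply C, F, H→B, D and equate their B, D entries.
Rows 1 and 4 agree on C, F, H; apply C, F, H→B, D and equate their B, D entries.
Rows 1 and 2 agree on D, F; apply D, F→A, G and equate their A, G entries.
Rows 1 and 3 agree on D, F; apply D, F→A, G and equate their A, G entries.
Rows 1 and 4 agree on D, F; apply D, F→A, G and equate their A, G entries.
Row 2 is now all distinguished symbols — the join is lossless.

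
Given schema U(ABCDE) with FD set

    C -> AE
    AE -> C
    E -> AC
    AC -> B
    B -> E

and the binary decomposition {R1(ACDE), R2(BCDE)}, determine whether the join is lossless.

Common attributes: R1 ∩ R2 = {CDE}.
Closure of {CDE}: C → AE applies, adding A; AC → B applies, adding B. So (CDE)⁺ = {ABCDE}.
This closure contains every attribute of R1, so R1 ∩ R2 → R1. The join is lossless.

Yes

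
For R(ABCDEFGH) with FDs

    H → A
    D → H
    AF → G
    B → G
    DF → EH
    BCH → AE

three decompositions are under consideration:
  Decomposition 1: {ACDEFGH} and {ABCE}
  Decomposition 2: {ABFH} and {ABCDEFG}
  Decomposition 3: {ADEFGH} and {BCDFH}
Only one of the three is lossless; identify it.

Decomposition 1: common = {ACE}, closure = {ACE} → lossy.
Decomposition 2: common = {ABF}, closure = {ABFG} → lossy.
Decomposition 3: common = {DFH}, closure = {ADEFGH} → lossless.

Decomposition 3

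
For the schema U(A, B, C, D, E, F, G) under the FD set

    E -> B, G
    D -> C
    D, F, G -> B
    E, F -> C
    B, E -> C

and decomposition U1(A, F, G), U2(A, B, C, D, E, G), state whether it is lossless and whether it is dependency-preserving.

lossy and not dependency-preserving

Lossless test: (A, G)⁺ = {A, G}, which is a superkey of neither fragment — lossy.
Dependency preservation: the restricted closure of {D, F, G} across the fragments never reaches {B}, so D, F, G → B cannot be enforced without a join — not preserved.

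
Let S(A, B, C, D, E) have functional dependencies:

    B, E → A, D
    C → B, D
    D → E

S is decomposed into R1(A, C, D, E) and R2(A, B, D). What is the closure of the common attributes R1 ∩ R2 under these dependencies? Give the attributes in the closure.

A, D, E

R1 ∩ R2 = {A, D}.
D → E applies, adding E
Closure: {A, D, E}.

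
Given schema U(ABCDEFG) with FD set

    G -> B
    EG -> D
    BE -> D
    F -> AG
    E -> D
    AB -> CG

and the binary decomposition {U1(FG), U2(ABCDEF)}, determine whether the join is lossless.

Common attributes: U1 ∩ U2 = {F}.
Closure of {F}: F → AG applies, adding AG; G → B applies, adding B; AB → CG applies, adding C. So (F)⁺ = {ABCFG}.
This closure contains every attribute of U1, so U1 ∩ U2 → U1. The join is lossless.

Yes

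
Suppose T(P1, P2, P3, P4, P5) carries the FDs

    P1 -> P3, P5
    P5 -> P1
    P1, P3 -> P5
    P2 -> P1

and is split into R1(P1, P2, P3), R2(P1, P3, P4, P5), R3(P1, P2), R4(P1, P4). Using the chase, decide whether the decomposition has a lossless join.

No

Chase test. Columns are P1, P2, P3, P4, P5; row i has aⱼ where attribute j ∈ Ri, else bᵢⱼ.
Initial tableau (one row per fragment):
  row 1: a1 a2 a3 b14 b15
  row 2: a1 b22 a3 a4 a5
  row 3: a1 a2 b33 b34 b35
  row 4: a1 b42 b43 a4 b45
Rows 1 and 2 agree on P1; apply P1→P3, P5 and equate their P3, P5 entries.
Rows 1 and 3 agree on P1; apply P1→P3, P5 and equate their P3, P5 entries.
Rows 1 and 4 agree on P1; apply P1→P3, P5 and equate their P3, P5 entries.
No row becomes fully distinguished — the join is lossy.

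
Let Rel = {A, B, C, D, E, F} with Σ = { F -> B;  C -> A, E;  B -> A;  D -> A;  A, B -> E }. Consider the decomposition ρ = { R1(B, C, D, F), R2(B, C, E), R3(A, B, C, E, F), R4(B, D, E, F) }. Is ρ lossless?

Chase test. Columns are A, B, C, D, E, F; row i has aⱼ where attribute j ∈ Ri, else bᵢⱼ.
Initial tableau (one row per fragment):
  row 1: b11 a2 a3 a4 b15 a6
  row 2: b21 a2 a3 b24 a5 b26
  row 3: a1 a2 a3 b34 a5 a6
  row 4: b41 a2 b43 a4 a5 a6
Rows 1 and 2 agree on C; apply C→A, E and equate their A, E entries.
Rows 1 and 3 agree on C; apply C→A, E and equate their A, E entries.
Rows 1 and 4 agree on B; apply B→A and equate their A entries.
Row 1 is now all distinguished symbols — the join is lossless.

Yes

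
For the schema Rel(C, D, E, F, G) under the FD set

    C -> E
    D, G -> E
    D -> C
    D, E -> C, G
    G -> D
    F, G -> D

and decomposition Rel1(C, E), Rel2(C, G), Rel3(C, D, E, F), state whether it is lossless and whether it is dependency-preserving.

lossy and not dependency-preserving

Lossless test (chase): Rows 1 and 2 agree on C; apply C→E and equate their E entries. No row becomes fully distinguished — the join is lossy.
Dependency preservation: the restricted closure of {D, E} across the fragments never reaches {C, G}, so D, E → C, G cannot be enforced without a join — not preserved.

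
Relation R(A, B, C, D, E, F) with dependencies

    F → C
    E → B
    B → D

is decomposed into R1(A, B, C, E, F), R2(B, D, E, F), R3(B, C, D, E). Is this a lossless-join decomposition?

Chase test. Columns are A, B, C, D, E, F; row i has aⱼ where attribute j ∈ Ri, else bᵢⱼ.
Initial tableau (one row per fragment):
  row 1: a1 a2 a3 b14 a5 a6
  row 2: b21 a2 b23 a4 a5 a6
  row 3: b31 a2 a3 a4 a5 b36
Rows 1 and 2 agree on F; apply F→C and equate their C entries.
Rows 1 and 2 agree on B; apply B→D and equate their D entries.
Row 1 is now all distinguished symbols — the join is lossless.

Yes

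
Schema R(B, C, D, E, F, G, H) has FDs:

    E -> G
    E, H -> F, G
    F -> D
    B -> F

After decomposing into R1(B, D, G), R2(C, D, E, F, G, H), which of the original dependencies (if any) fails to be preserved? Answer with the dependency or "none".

Check B → F: no single fragment contains all of {B, F}, and the restricted closure of {B} across the fragments never reaches {F}.
E → G is preserved.
E, H → F, G is preserved.
F → D is preserved.

B -> F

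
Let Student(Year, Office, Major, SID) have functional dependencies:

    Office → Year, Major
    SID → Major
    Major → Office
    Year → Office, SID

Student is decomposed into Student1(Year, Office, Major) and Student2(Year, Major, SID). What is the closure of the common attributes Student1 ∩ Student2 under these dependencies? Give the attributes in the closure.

Year, Office, Major, SID

Student1 ∩ Student2 = {Year, Major}.
Major → Office applies, adding Office
Year → Office, SID applies, adding SID
Closure: {Year, Office, Major, SID}.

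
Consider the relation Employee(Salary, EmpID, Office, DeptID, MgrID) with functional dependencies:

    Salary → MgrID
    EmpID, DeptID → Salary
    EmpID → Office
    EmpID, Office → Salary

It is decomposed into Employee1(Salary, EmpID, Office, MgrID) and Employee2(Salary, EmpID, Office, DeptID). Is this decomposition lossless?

Common attributes: Employee1 ∩ Employee2 = {Salary, EmpID, Office}.
Closure of {Salary, EmpID, Office}: Salary → MgrID applies, adding MgrID. So (Salary, EmpID, Office)⁺ = {Salary, EmpID, Office, MgrID}.
This closure contains every attribute of Employee1, so Employee1 ∩ Employee2 → Employee1. The join is lossless.

Yes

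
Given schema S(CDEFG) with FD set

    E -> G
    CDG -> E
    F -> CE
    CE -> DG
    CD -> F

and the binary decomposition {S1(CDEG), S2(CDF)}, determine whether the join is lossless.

Yes

Common attributes: S1 ∩ S2 = {CD}.
Closure of {CD}: CD → F applies, adding F; F → CE applies, adding E; CE → DG applies, adding G. So (CD)⁺ = {CDEFG}.
This closure contains every attribute of S1, so S1 ∩ S2 → S1. The join is lossless.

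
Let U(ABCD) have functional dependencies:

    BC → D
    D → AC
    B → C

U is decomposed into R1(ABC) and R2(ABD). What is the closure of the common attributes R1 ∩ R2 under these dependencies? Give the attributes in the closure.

ABCD

R1 ∩ R2 = {AB}.
B → C applies, adding C
BC → D applies, adding D
Closure: {ABCD}.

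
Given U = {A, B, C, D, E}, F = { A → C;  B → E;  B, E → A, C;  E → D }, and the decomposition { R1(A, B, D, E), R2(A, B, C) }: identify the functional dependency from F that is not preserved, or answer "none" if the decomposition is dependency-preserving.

A → C lies within R2.
B → E lies within R1.
B, E → A, C: restricted closure across fragments reaches A, C.
E → D lies within R1.
Every dependency is enforceable on the fragments, so the decomposition is dependency-preserving.

none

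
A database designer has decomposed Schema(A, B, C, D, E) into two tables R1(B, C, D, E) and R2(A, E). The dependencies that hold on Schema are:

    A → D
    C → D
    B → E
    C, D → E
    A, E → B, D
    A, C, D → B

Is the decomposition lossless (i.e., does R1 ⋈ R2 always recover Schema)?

No

Common attributes: R1 ∩ R2 = {E}.
No dependency enlarges {E}, so (E)⁺ = {E}.
The closure contains neither all of R1 = {B, C, D, E} nor all of R2 = {A, E}, so the common attributes are not a superkey of either fragment. The join is lossy.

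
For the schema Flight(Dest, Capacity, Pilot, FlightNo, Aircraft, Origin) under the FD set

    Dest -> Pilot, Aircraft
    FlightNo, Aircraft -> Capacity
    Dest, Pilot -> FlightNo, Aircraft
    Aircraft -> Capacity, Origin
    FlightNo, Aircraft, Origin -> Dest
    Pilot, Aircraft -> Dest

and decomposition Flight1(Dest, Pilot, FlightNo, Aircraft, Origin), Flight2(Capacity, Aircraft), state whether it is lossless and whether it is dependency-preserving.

lossless and dependency-preserving

Lossless test: (Aircraft)⁺ = {Capacity, Aircraft, Origin}, which contains all of one fragment — lossless.
Dependency preservation: FlightNo, Aircraft → Capacity; Aircraft → Capacity, Origin are not contained in any single fragment, but the restricted closure of each left-hand side across the fragments still reaches the right-hand side; the remaining FDs each lie inside some fragment. All dependencies are preserved.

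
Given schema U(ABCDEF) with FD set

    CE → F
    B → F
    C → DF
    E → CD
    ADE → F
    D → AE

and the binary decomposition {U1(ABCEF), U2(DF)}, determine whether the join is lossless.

Common attributes: U1 ∩ U2 = {F}.
No dependency enlarges {F}, so (F)⁺ = {F}.
The closure contains neither all of U1 = {ABCEF} nor all of U2 = {DF}, so the common attributes are not a superkey of either fragment. The join is lossy.

No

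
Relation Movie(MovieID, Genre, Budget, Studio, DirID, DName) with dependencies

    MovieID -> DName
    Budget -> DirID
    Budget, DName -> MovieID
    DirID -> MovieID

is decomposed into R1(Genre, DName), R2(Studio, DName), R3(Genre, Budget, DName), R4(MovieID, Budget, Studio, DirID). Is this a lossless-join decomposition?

No

Chase test. Columns are MovieID, Genre, Budget, Studio, DirID, DName; row i has aⱼ where attribute j ∈ Ri, else bᵢⱼ.
Initial tableau (one row per fragment):
  row 1: b11 a2 b13 b14 b15 a6
  row 2: b21 b22 b23 a4 b25 a6
  row 3: b31 a2 a3 b34 b35 a6
  row 4: a1 b42 a3 a4 a5 b46
Rows 3 and 4 agree on Budget; apply Budget→DirID and equate their DirID entries.
Rows 3 and 4 agree on DirID; apply DirID→MovieID and equate their MovieID entries.
Rows 3 and 4 agree on MovieID; apply MovieID→DName and equate their DName entries.
No row becomes fully distinguished — the join is lossy.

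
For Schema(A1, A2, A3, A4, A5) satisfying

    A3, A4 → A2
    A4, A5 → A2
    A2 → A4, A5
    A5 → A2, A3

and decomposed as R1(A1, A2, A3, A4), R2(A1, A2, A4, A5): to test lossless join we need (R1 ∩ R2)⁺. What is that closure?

R1 ∩ R2 = {A1, A2, A4}.
A2 → A4, A5 applies, adding A5
A5 → A2, A3 applies, adding A3
Closure: {A1, A2, A3, A4, A5}.

A1, A2, A3, A4, A5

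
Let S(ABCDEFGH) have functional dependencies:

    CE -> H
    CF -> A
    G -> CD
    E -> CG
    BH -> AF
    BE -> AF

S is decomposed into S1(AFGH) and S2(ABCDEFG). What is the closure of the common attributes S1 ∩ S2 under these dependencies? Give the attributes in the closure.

ACDFG

S1 ∩ S2 = {AFG}.
G → CD applies, adding CD
Closure: {ACDFG}.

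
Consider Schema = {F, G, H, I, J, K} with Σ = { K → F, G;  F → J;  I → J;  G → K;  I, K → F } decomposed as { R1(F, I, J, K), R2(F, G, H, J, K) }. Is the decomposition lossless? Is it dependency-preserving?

Lossless test: (F, J, K)⁺ = {F, G, J, K}, which is a superkey of neither fragment — lossy.
Dependency preservation: every FD's attributes lie within a single fragment, so each can be enforced locally — preserved.

lossy but dependency-preserving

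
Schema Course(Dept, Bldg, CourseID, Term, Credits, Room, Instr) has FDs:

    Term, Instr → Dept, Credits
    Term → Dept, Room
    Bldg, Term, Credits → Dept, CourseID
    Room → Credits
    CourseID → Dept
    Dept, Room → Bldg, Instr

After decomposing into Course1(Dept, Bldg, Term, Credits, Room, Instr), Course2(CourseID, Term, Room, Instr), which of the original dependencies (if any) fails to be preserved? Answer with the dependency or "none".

CourseID → Dept

Check CourseID → Dept: no single fragment contains all of {Dept, CourseID}, and the restricted closure of {CourseID} across the fragments never reaches {Dept}.
Term, Instr → Dept, Credits is preserved.
Term → Dept, Room is preserved.
Bldg, Term, Credits → Dept, CourseID is preserved.
Room → Credits is preserved.
Dept, Room → Bldg, Instr is preserved.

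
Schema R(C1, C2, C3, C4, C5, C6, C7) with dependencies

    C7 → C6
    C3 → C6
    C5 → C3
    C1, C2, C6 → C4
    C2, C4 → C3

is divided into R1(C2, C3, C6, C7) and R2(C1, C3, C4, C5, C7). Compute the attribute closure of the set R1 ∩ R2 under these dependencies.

R1 ∩ R2 = {C3, C7}.
C7 → C6 applies, adding C6
Closure: {C3, C6, C7}.

C3, C6, C7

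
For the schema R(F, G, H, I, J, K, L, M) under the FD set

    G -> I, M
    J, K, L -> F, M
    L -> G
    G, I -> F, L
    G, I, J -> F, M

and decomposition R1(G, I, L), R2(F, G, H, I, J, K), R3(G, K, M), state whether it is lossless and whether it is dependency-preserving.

lossless and dependency-preserving

Lossless test (chase): Rows 1 and 2 agree on G; apply G→I, M and equate their I, M entries. Rows 1 and 3 agree on G; apply G→I, M and equate their I, M entries. Rows 1 and 2 agree on G, I; apply G, I→F, L and equate their F, L entries. Rows 1 and 3 agree on G, I; apply G, I→F, L and equate their F, L entries. Row 2 is now all distinguished symbols — the join is lossless.
Dependency preservation: G → I, M; J, K, L → F, M; G, I → F, L; G, I, J → F, M are not contained in any single fragment, but the restricted closure of each left-hand side across the fragments still reaches the right-hand side; the remaining FDs each lie inside some fragment. All dependencies are preserved.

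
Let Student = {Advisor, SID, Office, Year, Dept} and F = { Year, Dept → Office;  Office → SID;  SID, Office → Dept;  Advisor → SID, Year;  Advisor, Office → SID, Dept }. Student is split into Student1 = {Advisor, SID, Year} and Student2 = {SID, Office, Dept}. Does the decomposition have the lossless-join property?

No

Common attributes: Student1 ∩ Student2 = {SID}.
No dependency enlarges {SID}, so (SID)⁺ = {SID}.
The closure contains neither all of Student1 = {Advisor, SID, Year} nor all of Student2 = {SID, Office, Dept}, so the common attributes are not a superkey of either fragment. The join is lossy.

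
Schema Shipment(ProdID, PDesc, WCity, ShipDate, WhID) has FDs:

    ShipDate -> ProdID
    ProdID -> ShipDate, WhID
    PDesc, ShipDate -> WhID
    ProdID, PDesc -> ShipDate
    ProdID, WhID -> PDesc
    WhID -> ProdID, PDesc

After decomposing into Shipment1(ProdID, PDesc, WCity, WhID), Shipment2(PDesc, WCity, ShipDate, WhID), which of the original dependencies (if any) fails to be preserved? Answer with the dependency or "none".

none

ShipDate → ProdID: restricted closure across fragments reaches ProdID.
ProdID → ShipDate, WhID: restricted closure across fragments reaches ShipDate, WhID.
PDesc, ShipDate → WhID lies within Shipment2.
ProdID, PDesc → ShipDate: restricted closure across fragments reaches ShipDate.
ProdID, WhID → PDesc lies within Shipment1.
WhID → ProdID, PDesc lies within Shipment1.
Every dependency is enforceable on the fragments, so the decomposition is dependency-preserving.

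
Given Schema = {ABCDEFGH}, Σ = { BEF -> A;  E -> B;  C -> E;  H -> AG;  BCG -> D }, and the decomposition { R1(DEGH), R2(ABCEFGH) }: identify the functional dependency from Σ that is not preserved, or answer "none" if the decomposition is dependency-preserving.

Check BCG → D: no single fragment contains all of {BCDG}, and the restricted closure of {BCG} across the fragments never reaches {D}.
BEF → A is preserved.
E → B is preserved.
C → E is preserved.
H → AG is preserved.

BCG -> D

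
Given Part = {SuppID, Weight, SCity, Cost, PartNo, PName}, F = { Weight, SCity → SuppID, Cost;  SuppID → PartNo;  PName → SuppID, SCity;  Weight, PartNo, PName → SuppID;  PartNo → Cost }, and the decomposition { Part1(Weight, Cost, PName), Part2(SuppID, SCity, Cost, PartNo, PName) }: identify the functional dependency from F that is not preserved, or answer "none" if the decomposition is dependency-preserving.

Weight, SCity → SuppID, Cost

Check Weight, SCity → SuppID, Cost: no single fragment contains all of {SuppID, Weight, SCity, Cost}, and the restricted closure of {Weight, SCity} across the fragments never reaches {SuppID, Cost}.
SuppID → PartNo is preserved.
PName → SuppID, SCity is preserved.
Weight, PartNo, PName → SuppID is preserved.
PartNo → Cost is preserved.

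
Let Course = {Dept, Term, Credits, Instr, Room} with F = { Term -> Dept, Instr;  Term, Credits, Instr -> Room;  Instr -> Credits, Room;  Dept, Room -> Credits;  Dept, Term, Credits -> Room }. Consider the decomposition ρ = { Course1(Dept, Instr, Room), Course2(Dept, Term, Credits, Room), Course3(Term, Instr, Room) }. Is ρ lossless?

Yes

Chase test. Columns are Dept, Term, Credits, Instr, Room; row i has aⱼ where attribute j ∈ Coursei, else bᵢⱼ.
Initial tableau (one row per fragment):
  row 1: a1 b12 b13 a4 a5
  row 2: a1 a2 a3 b24 a5
  row 3: b31 a2 b33 a4 a5
Rows 2 and 3 agree on Term; apply Term→Dept, Instr and equate their Dept, Instr entries.
Rows 1 and 2 agree on Instr; apply Instr→Credits, Room and equate their Credits, Room entries.
Rows 1 and 3 agree on Instr; apply Instr→Credits, Room and equate their Credits, Room entries.
Row 2 is now all distinguished symbols — the join is lossless.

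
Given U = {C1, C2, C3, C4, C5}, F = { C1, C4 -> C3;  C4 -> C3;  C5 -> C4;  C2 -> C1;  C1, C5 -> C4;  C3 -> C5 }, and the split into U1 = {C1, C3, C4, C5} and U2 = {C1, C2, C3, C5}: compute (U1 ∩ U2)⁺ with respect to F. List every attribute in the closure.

U1 ∩ U2 = {C1, C3, C5}.
C5 → C4 applies, adding C4
Closure: {C1, C3, C4, C5}.

C1, C3, C4, C5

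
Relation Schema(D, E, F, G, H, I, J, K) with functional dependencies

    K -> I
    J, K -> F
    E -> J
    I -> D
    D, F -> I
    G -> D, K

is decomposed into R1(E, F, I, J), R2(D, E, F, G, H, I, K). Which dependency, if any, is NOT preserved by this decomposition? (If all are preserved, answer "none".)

J, K -> F

Check J, K → F: no single fragment contains all of {F, J, K}, and the restricted closure of {J, K} across the fragments never reaches {F}.
K → I is preserved.
E → J is preserved.
I → D is preserved.
D, F → I is preserved.
G → D, K is preserved.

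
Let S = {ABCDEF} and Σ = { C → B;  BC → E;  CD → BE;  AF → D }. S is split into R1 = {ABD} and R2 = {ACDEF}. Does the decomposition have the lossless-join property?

Common attributes: R1 ∩ R2 = {AD}.
No dependency enlarges {AD}, so (AD)⁺ = {AD}.
The closure contains neither all of R1 = {ABD} nor all of R2 = {ACDEF}, so the common attributes are not a superkey of either fragment. The join is lossy.

No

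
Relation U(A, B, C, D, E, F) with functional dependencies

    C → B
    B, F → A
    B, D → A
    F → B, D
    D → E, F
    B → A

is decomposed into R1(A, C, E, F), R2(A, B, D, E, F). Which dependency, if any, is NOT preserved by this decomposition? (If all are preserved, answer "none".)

C → B

Check C → B: no single fragment contains all of {B, C}, and the restricted closure of {C} across the fragments never reaches {B}.
B, F → A is preserved.
B, D → A is preserved.
F → B, D is preserved.
D → E, F is preserved.
B → A is preserved.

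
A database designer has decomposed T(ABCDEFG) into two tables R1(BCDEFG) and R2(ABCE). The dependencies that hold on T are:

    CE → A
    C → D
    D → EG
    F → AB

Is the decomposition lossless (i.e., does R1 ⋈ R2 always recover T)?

Yes

Common attributes: R1 ∩ R2 = {BCE}.
Closure of {BCE}: CE → A applies, adding A; C → D applies, adding D; D → EG applies, adding G. So (BCE)⁺ = {ABCDEG}.
This closure contains every attribute of R2, so R1 ∩ R2 → R2. The join is lossless.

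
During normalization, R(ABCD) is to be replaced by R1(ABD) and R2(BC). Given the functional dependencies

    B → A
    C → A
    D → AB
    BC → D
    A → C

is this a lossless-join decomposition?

Yes

Common attributes: R1 ∩ R2 = {B}.
Closure of {B}: B → A applies, adding A; A → C applies, adding C; BC → D applies, adding D. So (B)⁺ = {ABCD}.
This closure contains every attribute of R1, so R1 ∩ R2 → R1. The join is lossless.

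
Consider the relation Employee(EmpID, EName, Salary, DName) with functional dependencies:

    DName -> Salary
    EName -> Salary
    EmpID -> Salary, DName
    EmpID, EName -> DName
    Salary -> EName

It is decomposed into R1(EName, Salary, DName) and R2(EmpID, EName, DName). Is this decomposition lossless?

Common attributes: R1 ∩ R2 = {EName, DName}.
Closure of {EName, DName}: DName → Salary applies, adding Salary. So (EName, DName)⁺ = {EName, Salary, DName}.
This closure contains every attribute of R1, so R1 ∩ R2 → R1. The join is lossless.

Yes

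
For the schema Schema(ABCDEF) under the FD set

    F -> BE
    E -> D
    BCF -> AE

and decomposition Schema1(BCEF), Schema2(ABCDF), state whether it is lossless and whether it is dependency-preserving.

lossless but not dependency-preserving

Lossless test: (BCF)⁺ = {ABCDEF}, which contains all of one fragment — lossless.
Dependency preservation: the restricted closure of {E} across the fragments never reaches {D}, so E → D cannot be enforced without a join — not preserved.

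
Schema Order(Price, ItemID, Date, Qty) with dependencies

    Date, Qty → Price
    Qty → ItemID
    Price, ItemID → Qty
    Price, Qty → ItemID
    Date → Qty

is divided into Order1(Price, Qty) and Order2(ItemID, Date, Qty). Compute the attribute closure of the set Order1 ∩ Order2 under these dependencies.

ItemID, Qty

Order1 ∩ Order2 = {Qty}.
Qty → ItemID applies, adding ItemID
Closure: {ItemID, Qty}.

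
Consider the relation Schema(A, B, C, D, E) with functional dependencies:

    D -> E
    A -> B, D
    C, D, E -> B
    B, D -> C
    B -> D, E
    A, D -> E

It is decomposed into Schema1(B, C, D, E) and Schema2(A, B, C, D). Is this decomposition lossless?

Common attributes: Schema1 ∩ Schema2 = {B, C, D}.
Closure of {B, C, D}: D → E applies, adding E. So (B, C, D)⁺ = {B, C, D, E}.
This closure contains every attribute of Schema1, so Schema1 ∩ Schema2 → Schema1. The join is lossless.

Yes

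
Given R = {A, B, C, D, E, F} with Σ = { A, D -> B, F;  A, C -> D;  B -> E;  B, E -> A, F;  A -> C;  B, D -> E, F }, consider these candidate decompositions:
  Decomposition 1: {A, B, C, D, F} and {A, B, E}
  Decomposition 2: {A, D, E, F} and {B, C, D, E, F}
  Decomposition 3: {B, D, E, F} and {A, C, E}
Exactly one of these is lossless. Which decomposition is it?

Decomposition 1

Decomposition 1: common = {A, B}, closure = {A, B, C, D, E, F} → lossless.
Decomposition 2: common = {D, E, F}, closure = {D, E, F} → lossy.
Decomposition 3: common = {E}, closure = {E} → lossy.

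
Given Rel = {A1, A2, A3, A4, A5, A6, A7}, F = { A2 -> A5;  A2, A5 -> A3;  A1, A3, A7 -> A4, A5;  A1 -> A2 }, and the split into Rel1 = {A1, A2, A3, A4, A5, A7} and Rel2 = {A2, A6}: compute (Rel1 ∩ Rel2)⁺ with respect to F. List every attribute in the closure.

A2, A3, A5

Rel1 ∩ Rel2 = {A2}.
A2 → A5 applies, adding A5
A2, A5 → A3 applies, adding A3
Closure: {A2, A3, A5}.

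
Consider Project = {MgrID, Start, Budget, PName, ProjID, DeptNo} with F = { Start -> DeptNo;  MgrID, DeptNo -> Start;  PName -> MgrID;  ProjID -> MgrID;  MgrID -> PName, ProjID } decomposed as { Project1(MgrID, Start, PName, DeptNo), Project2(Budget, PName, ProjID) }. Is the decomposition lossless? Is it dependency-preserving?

lossy but dependency-preserving

Lossless test: (PName)⁺ = {MgrID, PName, ProjID}, which is a superkey of neither fragment — lossy.
Dependency preservation: ProjID → MgrID; MgrID → PName, ProjID are not contained in any single fragment, but the restricted closure of each left-hand side across the fragments still reaches the right-hand side; the remaining FDs each lie inside some fragment. All dependencies are preserved.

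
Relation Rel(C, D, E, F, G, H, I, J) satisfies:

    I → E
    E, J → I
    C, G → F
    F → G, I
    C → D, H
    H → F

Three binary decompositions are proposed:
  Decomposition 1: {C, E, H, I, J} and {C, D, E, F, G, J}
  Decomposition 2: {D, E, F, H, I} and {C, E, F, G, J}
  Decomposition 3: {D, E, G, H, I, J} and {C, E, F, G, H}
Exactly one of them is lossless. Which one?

Decomposition 1

Decomposition 1: common = {C, E, J}, closure = {C, D, E, F, G, H, I, J} → lossless.
Decomposition 2: common = {E, F}, closure = {E, F, G, I} → lossy.
Decomposition 3: common = {E, G, H}, closure = {E, F, G, H, I} → lossy.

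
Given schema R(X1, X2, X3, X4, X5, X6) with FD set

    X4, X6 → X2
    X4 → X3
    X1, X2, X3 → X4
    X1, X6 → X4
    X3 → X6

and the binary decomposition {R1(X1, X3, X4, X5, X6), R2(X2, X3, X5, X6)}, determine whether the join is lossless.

No

Common attributes: R1 ∩ R2 = {X3, X5, X6}.
No dependency enlarges {X3, X5, X6}, so (X3, X5, X6)⁺ = {X3, X5, X6}.
The closure contains neither all of R1 = {X1, X3, X4, X5, X6} nor all of R2 = {X2, X3, X5, X6}, so the common attributes are not a superkey of either fragment. The join is lossy.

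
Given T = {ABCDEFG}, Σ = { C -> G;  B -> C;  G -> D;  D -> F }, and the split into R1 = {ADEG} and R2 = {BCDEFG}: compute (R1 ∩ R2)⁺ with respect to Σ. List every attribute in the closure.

R1 ∩ R2 = {DEG}.
D → F applies, adding F
Closure: {DEFG}.

DEFG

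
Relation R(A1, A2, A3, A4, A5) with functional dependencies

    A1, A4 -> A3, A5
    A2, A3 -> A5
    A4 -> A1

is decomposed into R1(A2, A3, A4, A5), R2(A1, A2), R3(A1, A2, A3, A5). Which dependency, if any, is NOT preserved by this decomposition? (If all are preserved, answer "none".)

Check A4 → A1: no single fragment contains all of {A1, A4}, and the restricted closure of {A4} across the fragments never reaches {A1}.
A1, A4 → A3, A5 is preserved.
A2, A3 → A5 is preserved.

A4 -> A1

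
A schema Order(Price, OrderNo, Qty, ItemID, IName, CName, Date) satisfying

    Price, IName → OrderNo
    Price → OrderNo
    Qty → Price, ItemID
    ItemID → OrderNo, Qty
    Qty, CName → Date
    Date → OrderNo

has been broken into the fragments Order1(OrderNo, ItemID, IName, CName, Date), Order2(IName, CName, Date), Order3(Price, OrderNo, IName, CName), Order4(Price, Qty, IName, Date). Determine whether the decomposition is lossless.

No

Chase test. Columns are Price, OrderNo, Qty, ItemID, IName, CName, Date; row i has aⱼ where attribute j ∈ Orderi, else bᵢⱼ.
Initial tableau (one row per fragment):
  row 1: b11 a2 b13 a4 a5 a6 a7
  row 2: b21 b22 b23 b24 a5 a6 a7
  row 3: a1 a2 b33 b34 a5 a6 b37
  row 4: a1 b42 a3 b44 a5 b46 a7
Rows 3 and 4 agree on Price, IName; apply Price, IName→OrderNo and equate their OrderNo entries.
Rows 1 and 2 agree on Date; apply Date→OrderNo and equate their OrderNo entries.
No row becomes fully distinguished — the join is lossy.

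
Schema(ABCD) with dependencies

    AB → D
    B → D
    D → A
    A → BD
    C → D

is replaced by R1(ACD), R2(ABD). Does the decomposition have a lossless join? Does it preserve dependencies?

Lossless test: (AD)⁺ = {ABD}, which contains all of one fragment — lossless.
Dependency preservation: every FD's attributes lie within a single fragment, so each can be enforced locally — preserved.

lossless and dependency-preserving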